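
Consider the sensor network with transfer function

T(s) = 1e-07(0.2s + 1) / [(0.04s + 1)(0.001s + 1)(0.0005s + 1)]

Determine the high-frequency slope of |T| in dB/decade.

-40 dB/decade

Each pole contributes −20 dB/decade at high frequency; each zero contributes +20 dB/decade.
Net: 1 zero(s) − 3 pole(s) → -40 dB/decade.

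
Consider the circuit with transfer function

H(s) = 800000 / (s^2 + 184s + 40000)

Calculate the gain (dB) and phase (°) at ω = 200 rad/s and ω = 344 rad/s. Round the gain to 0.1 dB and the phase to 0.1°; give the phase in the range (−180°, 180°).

At s = jω = j200:
quadratic: (j200)² + 184·j200 + 40000 = 0 + j36800 → |·| ≈ 36800, ∠ ≈ 90.00°
|H| = 800000 / 36800 ≈ 21.739
Gain = 20 log₁₀(21.739) ≈ 26.74 dB
∠H = 0.00° − 90.00° = -90.00°

At s = jω = j344:
quadratic: (j344)² + 184·j344 + 40000 = -78336 + j63296 → |·| ≈ 1.0071e+05, ∠ ≈ 141.06°
|H| = 800000 / 1.0071e+05 ≈ 7.9436
Gain = 20 log₁₀(7.9436) ≈ 18.00 dB
∠H = 0.00° − 141.06° = -141.06°

ω = 200: 26.7 dB, -90.0°; ω = 344: 18.0 dB, -141.1°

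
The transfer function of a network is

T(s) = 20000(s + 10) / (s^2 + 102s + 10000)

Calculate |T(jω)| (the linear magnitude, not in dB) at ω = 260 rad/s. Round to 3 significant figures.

82.1

At s = jω = j260:
zero (s+10): 10 + j260 → |·| = √(10²+260²) = √67700 ≈ 260.19, ∠ = arctan(260/10) ≈ 87.80°
quadratic: (j260)² + 102·j260 + 10000 = -57600 + j26520 → |·| ≈ 63412, ∠ ≈ 155.28°
|T| = 20000 · 260.19 / 63412 ≈ 82.063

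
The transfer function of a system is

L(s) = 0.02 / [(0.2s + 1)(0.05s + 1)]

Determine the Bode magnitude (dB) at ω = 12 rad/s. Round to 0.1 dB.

-43.6 dB

At ω = 12 rad/s:
pole (1 + j12·0.2) = 1 + j2.4 → |·| ≈ 2.6, ∠ ≈ 67.38°
pole (1 + j12·0.05) = 1 + j0.6 → |·| ≈ 1.1662, ∠ ≈ 30.96°
|L| = 0.02 · 1 / (2.6 · 1.1662) ≈ 0.006596
Gain = 20 log₁₀(0.006596) ≈ -43.61 dB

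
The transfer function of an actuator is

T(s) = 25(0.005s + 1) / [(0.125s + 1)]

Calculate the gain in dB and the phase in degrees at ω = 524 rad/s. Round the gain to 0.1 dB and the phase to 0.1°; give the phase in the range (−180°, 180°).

0.6 dB, -20.0°

At ω = 524 rad/s:
zero (1 + j524·0.005) = 1 + j2.62 → |·| ≈ 2.8044, ∠ ≈ 69.11°
pole (1 + j524·0.125) = 1 + j65.5 → |·| ≈ 65.508, ∠ ≈ 89.13°
|T| = 25 · 2.8044 / (65.508) ≈ 1.0703
Gain = 20 log₁₀(1.0703) ≈ 0.59 dB
∠T = (69.11°) − (89.13°) = -20.02°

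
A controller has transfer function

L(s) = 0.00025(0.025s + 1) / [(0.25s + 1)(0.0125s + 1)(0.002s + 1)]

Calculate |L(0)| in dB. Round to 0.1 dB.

L(0) = 0.00025 · 1 / 1 = 0.00025
20 log₁₀(0.00025) ≈ -72.04 dB

-72.0 dB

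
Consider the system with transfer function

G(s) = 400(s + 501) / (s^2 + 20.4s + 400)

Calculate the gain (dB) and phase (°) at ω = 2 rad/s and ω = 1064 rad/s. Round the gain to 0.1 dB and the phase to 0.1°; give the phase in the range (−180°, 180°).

ω = 2: 54.0 dB, -5.7°; ω = 1064: -7.6 dB, -114.1°

At s = jω = j2:
zero (s+501): 501 + j2 → |·| = √(501²+2²) = √251005 ≈ 501, ∠ = arctan(2/501) ≈ 0.23°
quadratic: (j2)² + 20.4·j2 + 400 = 396 + j40.8 → |·| ≈ 398.1, ∠ ≈ 5.88°
|G| = 400 · 501 / 398.1 ≈ 503.39
Gain = 20 log₁₀(503.39) ≈ 54.04 dB
∠G = 0.23° − 5.88° = -5.65°

At s = jω = j1064:
zero (s+501): 501 + j1064 → |·| = √(501²+1064²) = √1383097 ≈ 1176.1, ∠ = arctan(1064/501) ≈ 64.79°
quadratic: (j1064)² + 20.4·j1064 + 400 = -1131696 + j21705.6 → |·| ≈ 1.1319e+06, ∠ ≈ 178.90°
|G| = 400 · 1176.1 / 1.1319e+06 ≈ 0.41562
Gain = 20 log₁₀(0.41562) ≈ -7.63 dB
∠G = 64.79° − 178.90° = -114.11°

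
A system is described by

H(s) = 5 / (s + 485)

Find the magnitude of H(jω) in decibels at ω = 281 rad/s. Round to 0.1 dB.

-41.0 dB

At s = jω = j281:
pole (s+485): 485 + j281 → |·| = √(485²+281²) = √314186 ≈ 560.52, ∠ = arctan(281/485) ≈ 30.09°
|H| = 5 / 560.52 ≈ 0.0089203
Gain = 20 log₁₀(0.0089203) ≈ -40.99 dB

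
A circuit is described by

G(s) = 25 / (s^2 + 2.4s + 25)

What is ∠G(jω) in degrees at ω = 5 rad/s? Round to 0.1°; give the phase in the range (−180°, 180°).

At s = jω = j5:
quadratic: (j5)² + 2.4·j5 + 25 = 0 + j12 → |·| ≈ 12, ∠ ≈ 90.00°
∠G = 0.00° − 90.00° = -90.00°

-90.0°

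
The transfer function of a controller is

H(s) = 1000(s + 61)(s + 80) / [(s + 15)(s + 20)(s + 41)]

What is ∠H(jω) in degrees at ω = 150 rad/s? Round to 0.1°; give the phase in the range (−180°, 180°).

-111.6°

At s = jω = j150:
zero (s+61): 61 + j150 → |·| = √(61²+150²) = √26221 ≈ 161.93, ∠ = arctan(150/61) ≈ 67.87°
zero (s+80): 80 + j150 → |·| = √(80²+150²) = √28900 ≈ 170, ∠ = arctan(150/80) ≈ 61.93°
pole (s+15): 15 + j150 → |·| = √(15²+150²) = √22725 ≈ 150.75, ∠ = arctan(150/15) ≈ 84.29°
pole (s+20): 20 + j150 → |·| = √(20²+150²) = √22900 ≈ 151.33, ∠ = arctan(150/20) ≈ 82.41°
pole (s+41): 41 + j150 → |·| = √(41²+150²) = √24181 ≈ 155.5, ∠ = arctan(150/41) ≈ 74.71°
∠H = 129.80° − 241.41° = -111.61°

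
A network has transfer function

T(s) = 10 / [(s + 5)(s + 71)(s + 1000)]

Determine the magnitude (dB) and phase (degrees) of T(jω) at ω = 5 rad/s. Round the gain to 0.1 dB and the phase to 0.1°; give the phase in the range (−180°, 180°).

-94.0 dB, -49.3°

At s = jω = j5:
pole (s+5): 5 + j5 → |·| = √(5²+5²) = √50 ≈ 7.0711, ∠ = arctan(5/5) ≈ 45.00°
pole (s+71): 71 + j5 → |·| = √(71²+5²) = √5066 ≈ 71.176, ∠ = arctan(5/71) ≈ 4.03°
pole (s+1000): 1000 + j5 → |·| = √(1000²+5²) = √1000025 ≈ 1000, ∠ = arctan(5/1000) ≈ 0.29°
|T| = 10 / 5.0329e+05 ≈ 1.9869e-05
Gain = 20 log₁₀(1.9869e-05) ≈ -94.04 dB
∠T = 0.00° − 49.32° = -49.32°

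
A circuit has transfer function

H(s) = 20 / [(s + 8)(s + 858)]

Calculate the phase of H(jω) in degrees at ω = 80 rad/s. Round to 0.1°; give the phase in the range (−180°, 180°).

-89.6°

At s = jω = j80:
pole (s+8): 8 + j80 → |·| = √(8²+80²) = √6464 ≈ 80.399, ∠ = arctan(80/8) ≈ 84.29°
pole (s+858): 858 + j80 → |·| = √(858²+80²) = √742564 ≈ 861.72, ∠ = arctan(80/858) ≈ 5.33°
∠H = 0.00° − 89.62° = -89.62°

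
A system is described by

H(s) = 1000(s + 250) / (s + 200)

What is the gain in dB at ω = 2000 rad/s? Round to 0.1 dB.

At s = jω = j2000:
zero (s+250): 250 + j2000 → |·| = √(250²+2000²) = √4062500 ≈ 2015.6, ∠ = arctan(2000/250) ≈ 82.87°
pole (s+200): 200 + j2000 → |·| = √(200²+2000²) = √4040000 ≈ 2010, ∠ = arctan(2000/200) ≈ 84.29°
|H| = 1000 · 2015.6 / 2010 ≈ 1002.8
Gain = 20 log₁₀(1002.8) ≈ 60.02 dB

60.0 dB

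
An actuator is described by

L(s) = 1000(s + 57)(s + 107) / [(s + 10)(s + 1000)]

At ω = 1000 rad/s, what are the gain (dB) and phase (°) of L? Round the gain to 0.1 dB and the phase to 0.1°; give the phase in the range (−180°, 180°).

At s = jω = j1000:
zero (s+57): 57 + j1000 → |·| = √(57²+1000²) = √1003249 ≈ 1001.6, ∠ = arctan(1000/57) ≈ 86.74°
zero (s+107): 107 + j1000 → |·| = √(107²+1000²) = √1011449 ≈ 1005.7, ∠ = arctan(1000/107) ≈ 83.89°
pole (s+10): 10 + j1000 → |·| = √(10²+1000²) = √1000100 ≈ 1000, ∠ = arctan(1000/10) ≈ 89.43°
pole (s+1000): 1000 + j1000 → |·| = √(1000²+1000²) = √2000000 ≈ 1414.2, ∠ = arctan(1000/1000) ≈ 45.00°
|L| = 1000 · 1.0073e+06 / 1.4142e+06 ≈ 712.28
Gain = 20 log₁₀(712.28) ≈ 57.05 dB
∠L = 170.63° − 134.43° = 36.20°

57.1 dB, 36.2°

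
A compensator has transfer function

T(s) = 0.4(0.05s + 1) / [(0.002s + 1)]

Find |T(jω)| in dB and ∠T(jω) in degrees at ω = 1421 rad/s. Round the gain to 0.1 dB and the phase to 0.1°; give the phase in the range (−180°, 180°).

At ω = 1421 rad/s:
zero (1 + j1421·0.05) = 1 + j71.05 → |·| ≈ 71.057, ∠ ≈ 89.19°
pole (1 + j1421·0.002) = 1 + j2.842 → |·| ≈ 3.0128, ∠ ≈ 70.61°
|T| = 0.4 · 71.057 / (3.0128) ≈ 9.434
Gain = 20 log₁₀(9.434) ≈ 19.49 dB
∠T = (89.19°) − (70.61°) = 18.58°

19.5 dB, 18.6°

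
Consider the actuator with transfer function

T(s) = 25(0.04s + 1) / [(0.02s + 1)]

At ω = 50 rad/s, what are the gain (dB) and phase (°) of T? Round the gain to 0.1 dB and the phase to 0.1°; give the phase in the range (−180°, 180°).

31.9 dB, 18.4°

At ω = 50 rad/s:
zero (1 + j50·0.04) = 1 + j2 → |·| ≈ 2.2361, ∠ ≈ 63.43°
pole (1 + j50·0.02) = 1 + j1 → |·| ≈ 1.4142, ∠ ≈ 45.00°
|T| = 25 · 2.2361 / (1.4142) ≈ 39.529
Gain = 20 log₁₀(39.529) ≈ 31.94 dB
∠T = (63.43°) − (45.00°) = 18.43°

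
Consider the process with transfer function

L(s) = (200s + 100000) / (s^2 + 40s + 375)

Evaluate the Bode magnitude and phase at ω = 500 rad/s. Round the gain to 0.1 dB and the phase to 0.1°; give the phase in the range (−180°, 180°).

-5.0 dB, -130.4°

Substitute s = j500:
Numerator: 200(j500) + 100000 = 100000 + j100000
Denominator: (j500)^2 + 40(j500) + 375 = -249625 + j20000
|N| = √(100000² + 100000²) ≈ 1.4142e+05, ∠N ≈ 45.00°
|D| = √(249625² + 20000²) ≈ 2.5042e+05, ∠D ≈ 175.42°
|L| = 1.4142e+05 / 2.5042e+05 ≈ 0.56473
Gain = 20 log₁₀(0.56473) ≈ -4.96 dB
∠L = 45.00° − 175.42° = -130.42°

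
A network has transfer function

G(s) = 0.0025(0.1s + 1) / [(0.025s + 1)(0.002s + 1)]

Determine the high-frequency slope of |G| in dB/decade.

Each pole contributes −20 dB/decade at high frequency; each zero contributes +20 dB/decade.
Net: 1 zero(s) − 2 pole(s) → -20 dB/decade.

-20 dB/decade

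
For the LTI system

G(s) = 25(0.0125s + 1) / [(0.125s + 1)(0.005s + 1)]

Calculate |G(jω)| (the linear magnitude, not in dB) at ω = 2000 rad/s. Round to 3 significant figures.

0.249

At ω = 2000 rad/s:
zero (1 + j2000·0.0125) = 1 + j25 → |·| ≈ 25.02, ∠ ≈ 87.71°
pole (1 + j2000·0.125) = 1 + j250 → |·| ≈ 250, ∠ ≈ 89.77°
pole (1 + j2000·0.005) = 1 + j10 → |·| ≈ 10.05, ∠ ≈ 84.29°
|G| = 25 · 25.02 / (250 · 10.05) ≈ 0.24896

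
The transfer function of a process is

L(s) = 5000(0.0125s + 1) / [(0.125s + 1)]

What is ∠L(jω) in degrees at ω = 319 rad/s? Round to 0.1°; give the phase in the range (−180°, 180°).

At ω = 319 rad/s:
zero (1 + j319·0.0125) = 1 + j3.9875 → |·| ≈ 4.111, ∠ ≈ 75.92°
pole (1 + j319·0.125) = 1 + j39.875 → |·| ≈ 39.888, ∠ ≈ 88.56°
∠L = (75.92°) − (88.56°) = -12.64°

-12.6°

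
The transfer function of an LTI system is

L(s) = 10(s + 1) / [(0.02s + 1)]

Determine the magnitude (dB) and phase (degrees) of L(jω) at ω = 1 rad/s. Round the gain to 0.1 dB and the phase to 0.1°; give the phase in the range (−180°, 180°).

At ω = 1 rad/s:
zero (1 + j1·1) = 1 + j1 → |·| ≈ 1.4142, ∠ ≈ 45.00°
pole (1 + j1·0.02) = 1 + j0.02 → |·| ≈ 1.0002, ∠ ≈ 1.15°
|L| = 10 · 1.4142 / (1.0002) ≈ 14.139
Gain = 20 log₁₀(14.139) ≈ 23.01 dB
∠L = (45.00°) − (1.15°) = 43.85°

23.0 dB, 43.9°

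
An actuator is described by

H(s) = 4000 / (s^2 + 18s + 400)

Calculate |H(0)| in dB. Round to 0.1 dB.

20.0 dB

H(0) = 4000 / 400 = 10
20 log₁₀(10) ≈ 20.00 dB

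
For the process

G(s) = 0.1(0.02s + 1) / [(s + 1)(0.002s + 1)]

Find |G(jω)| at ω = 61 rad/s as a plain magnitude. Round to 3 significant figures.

0.00257

At ω = 61 rad/s:
zero (1 + j61·0.02) = 1 + j1.22 → |·| ≈ 1.5775, ∠ ≈ 50.66°
pole (1 + j61·1) = 1 + j61 → |·| ≈ 61.008, ∠ ≈ 89.06°
pole (1 + j61·0.002) = 1 + j0.122 → |·| ≈ 1.0074, ∠ ≈ 6.96°
|G| = 0.1 · 1.5775 / (61.008 · 1.0074) ≈ 0.0025667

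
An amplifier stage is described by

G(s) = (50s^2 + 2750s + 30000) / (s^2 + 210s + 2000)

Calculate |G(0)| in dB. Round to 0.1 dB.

G(0) = 30000 / 2000 = 15
20 log₁₀(15) ≈ 23.52 dB

23.5 dB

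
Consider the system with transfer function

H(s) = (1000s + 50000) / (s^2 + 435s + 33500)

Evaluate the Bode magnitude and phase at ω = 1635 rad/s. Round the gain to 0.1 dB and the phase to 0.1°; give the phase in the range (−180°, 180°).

Substitute s = j1635:
Numerator: 1000(j1635) + 50000 = 50000 + j1635000
Denominator: (j1635)^2 + 435(j1635) + 33500 = -2639725 + j711225
|N| = √(50000² + 1635000²) ≈ 1.6358e+06, ∠N ≈ 88.25°
|D| = √(2639725² + 711225²) ≈ 2.7339e+06, ∠D ≈ 164.92°
|H| = 1.6358e+06 / 2.7339e+06 ≈ 0.59834
Gain = 20 log₁₀(0.59834) ≈ -4.46 dB
∠H = 88.25° − 164.92° = -76.67°

-4.5 dB, -76.7°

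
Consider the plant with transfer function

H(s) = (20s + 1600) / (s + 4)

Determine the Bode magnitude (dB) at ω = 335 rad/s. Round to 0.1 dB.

Substitute s = j335:
Numerator: 20(j335) + 1600 = 1600 + j6700
Denominator: (j335) + 4 = 4 + j335
|N| = √(1600² + 6700²) ≈ 6888.4, ∠N ≈ 76.57°
|D| = √(4² + 335²) ≈ 335.02, ∠D ≈ 89.32°
|H| = 6888.4 / 335.02 ≈ 20.561
Gain = 20 log₁₀(20.561) ≈ 26.26 dB

26.3 dB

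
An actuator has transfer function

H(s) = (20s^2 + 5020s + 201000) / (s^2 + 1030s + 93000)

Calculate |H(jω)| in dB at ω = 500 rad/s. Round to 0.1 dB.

20.1 dB

Substitute s = j500:
Numerator: 20(j500)^2 + 5020(j500) + 201000 = -4799000 + j2510000
Denominator: (j500)^2 + 1030(j500) + 93000 = -157000 + j515000
|N| = √(4799000² + 2510000²) ≈ 5.4158e+06, ∠N ≈ 152.39°
|D| = √(157000² + 515000²) ≈ 5.384e+05, ∠D ≈ 106.95°
|H| = 5.4158e+06 / 5.384e+05 ≈ 10.059
Gain = 20 log₁₀(10.059) ≈ 20.05 dB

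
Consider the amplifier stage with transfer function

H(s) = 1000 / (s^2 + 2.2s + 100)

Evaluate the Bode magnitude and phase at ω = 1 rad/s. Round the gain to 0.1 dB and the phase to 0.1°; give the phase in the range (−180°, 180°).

20.1 dB, -1.3°

At s = jω = j1:
quadratic: (j1)² + 2.2·j1 + 100 = 99 + j2.2 → |·| ≈ 99.024, ∠ ≈ 1.27°
|H| = 1000 / 99.024 ≈ 10.099
Gain = 20 log₁₀(10.099) ≈ 20.09 dB
∠H = 0.00° − 1.27° = -1.27°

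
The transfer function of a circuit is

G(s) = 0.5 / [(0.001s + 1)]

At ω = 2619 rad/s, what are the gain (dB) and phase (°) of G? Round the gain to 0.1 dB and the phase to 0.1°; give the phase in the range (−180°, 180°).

-15.0 dB, -69.1°

At ω = 2619 rad/s:
pole (1 + j2619·0.001) = 1 + j2.619 → |·| ≈ 2.8034, ∠ ≈ 69.10°
|G| = 0.5 · 1 / (2.8034) ≈ 0.17835
Gain = 20 log₁₀(0.17835) ≈ -14.97 dB
∠G = (0°) − (69.10°) = -69.10°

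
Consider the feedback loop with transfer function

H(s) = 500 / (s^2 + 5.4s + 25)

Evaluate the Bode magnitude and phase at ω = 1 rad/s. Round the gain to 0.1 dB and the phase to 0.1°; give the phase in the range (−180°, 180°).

At s = jω = j1:
quadratic: (j1)² + 5.4·j1 + 25 = 24 + j5.4 → |·| ≈ 24.6, ∠ ≈ 12.68°
|H| = 500 / 24.6 ≈ 20.325
Gain = 20 log₁₀(20.325) ≈ 26.16 dB
∠H = 0.00° − 12.68° = -12.68°

26.2 dB, -12.7°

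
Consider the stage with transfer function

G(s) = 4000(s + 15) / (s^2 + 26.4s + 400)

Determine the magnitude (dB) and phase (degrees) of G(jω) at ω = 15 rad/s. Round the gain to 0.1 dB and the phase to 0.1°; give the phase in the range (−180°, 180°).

45.8 dB, -21.2°

At s = jω = j15:
zero (s+15): 15 + j15 → |·| = √(15²+15²) = √450 ≈ 21.213, ∠ = arctan(15/15) ≈ 45.00°
quadratic: (j15)² + 26.4·j15 + 400 = 175 + j396 → |·| ≈ 432.94, ∠ ≈ 66.16°
|G| = 4000 · 21.213 / 432.94 ≈ 195.99
Gain = 20 log₁₀(195.99) ≈ 45.84 dB
∠G = 45.00° − 66.16° = -21.16°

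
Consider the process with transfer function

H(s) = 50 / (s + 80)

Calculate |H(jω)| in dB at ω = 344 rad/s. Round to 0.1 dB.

-17.0 dB

Substitute s = j344:
Numerator: 50 = 50 + j0
Denominator: (j344) + 80 = 80 + j344
|N| = √(50² + 0²) ≈ 50, ∠N ≈ 0.00°
|D| = √(80² + 344²) ≈ 353.18, ∠D ≈ 76.91°
|H| = 50 / 353.18 ≈ 0.14157
Gain = 20 log₁₀(0.14157) ≈ -16.98 dB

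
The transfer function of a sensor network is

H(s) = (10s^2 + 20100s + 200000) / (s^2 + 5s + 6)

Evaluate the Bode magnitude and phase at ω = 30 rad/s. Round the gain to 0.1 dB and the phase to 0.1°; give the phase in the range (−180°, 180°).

56.9 dB, -98.1°

Substitute s = j30:
Numerator: 10(j30)^2 + 20100(j30) + 200000 = 191000 + j603000
Denominator: (j30)^2 + 5(j30) + 6 = -894 + j150
|N| = √(191000² + 603000²) ≈ 6.3253e+05, ∠N ≈ 72.42°
|D| = √(894² + 150²) ≈ 906.5, ∠D ≈ 170.48°
|H| = 6.3253e+05 / 906.5 ≈ 697.77
Gain = 20 log₁₀(697.77) ≈ 56.87 dB
∠H = 72.42° − 170.48° = -98.06°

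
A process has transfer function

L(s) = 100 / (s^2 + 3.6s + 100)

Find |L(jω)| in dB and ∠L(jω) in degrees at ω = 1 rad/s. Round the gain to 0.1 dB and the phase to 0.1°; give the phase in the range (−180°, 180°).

0.1 dB, -2.1°

At s = jω = j1:
quadratic: (j1)² + 3.6·j1 + 100 = 99 + j3.6 → |·| ≈ 99.065, ∠ ≈ 2.08°
|L| = 100 / 99.065 ≈ 1.0094
Gain = 20 log₁₀(1.0094) ≈ 0.08 dB
∠L = 0.00° − 2.08° = -2.08°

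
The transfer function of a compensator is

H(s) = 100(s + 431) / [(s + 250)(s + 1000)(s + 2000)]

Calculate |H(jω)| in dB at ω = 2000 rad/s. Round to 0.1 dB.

At s = jω = j2000:
zero (s+431): 431 + j2000 → |·| = √(431²+2000²) = √4185761 ≈ 2045.9, ∠ = arctan(2000/431) ≈ 77.84°
pole (s+250): 250 + j2000 → |·| = √(250²+2000²) = √4062500 ≈ 2015.6, ∠ = arctan(2000/250) ≈ 82.87°
pole (s+1000): 1000 + j2000 → |·| = √(1000²+2000²) = √5000000 ≈ 2236.1, ∠ = arctan(2000/1000) ≈ 63.43°
pole (s+2000): 2000 + j2000 → |·| = √(2000²+2000²) = √8000000 ≈ 2828.4, ∠ = arctan(2000/2000) ≈ 45.00°
|H| = 100 · 2045.9 / 1.2748e+10 ≈ 1.6049e-05
Gain = 20 log₁₀(1.6049e-05) ≈ -95.89 dB

-95.9 dB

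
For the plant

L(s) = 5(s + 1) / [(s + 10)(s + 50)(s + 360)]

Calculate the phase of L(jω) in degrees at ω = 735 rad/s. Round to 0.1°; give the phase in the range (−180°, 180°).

At s = jω = j735:
zero (s+1): 1 + j735 → |·| = √(1²+735²) = √540226 ≈ 735, ∠ = arctan(735/1) ≈ 89.92°
pole (s+10): 10 + j735 → |·| = √(10²+735²) = √540325 ≈ 735.07, ∠ = arctan(735/10) ≈ 89.22°
pole (s+50): 50 + j735 → |·| = √(50²+735²) = √542725 ≈ 736.7, ∠ = arctan(735/50) ≈ 86.11°
pole (s+360): 360 + j735 → |·| = √(360²+735²) = √669825 ≈ 818.43, ∠ = arctan(735/360) ≈ 63.90°
∠L = 89.92° − 239.23° = -149.31°

-149.3°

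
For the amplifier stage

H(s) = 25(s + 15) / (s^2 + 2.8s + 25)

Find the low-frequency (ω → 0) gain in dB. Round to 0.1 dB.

H(0) = 25·15 / 25 = 15
20 log₁₀(15) ≈ 23.52 dB

23.5 dB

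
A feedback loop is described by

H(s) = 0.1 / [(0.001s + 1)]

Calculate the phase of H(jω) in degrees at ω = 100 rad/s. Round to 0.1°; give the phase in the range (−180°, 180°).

-5.7°

At ω = 100 rad/s:
pole (1 + j100·0.001) = 1 + j0.1 → |·| ≈ 1.005, ∠ ≈ 5.71°
∠H = (0°) − (5.71°) = -5.71°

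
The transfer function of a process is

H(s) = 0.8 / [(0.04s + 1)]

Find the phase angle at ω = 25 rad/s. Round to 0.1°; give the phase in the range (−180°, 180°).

At ω = 25 rad/s:
pole (1 + j25·0.04) = 1 + j1 → |·| ≈ 1.4142, ∠ ≈ 45.00°
∠H = (0°) − (45.00°) = -45.00°

-45.0°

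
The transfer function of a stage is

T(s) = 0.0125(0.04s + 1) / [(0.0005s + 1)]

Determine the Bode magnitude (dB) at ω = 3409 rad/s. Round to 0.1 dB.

-1.3 dB

At ω = 3409 rad/s:
zero (1 + j3409·0.04) = 1 + j136.36 → |·| ≈ 136.36, ∠ ≈ 89.58°
pole (1 + j3409·0.0005) = 1 + j1.7045 → |·| ≈ 1.9762, ∠ ≈ 59.60°
|T| = 0.0125 · 136.36 / (1.9762) ≈ 0.86251
Gain = 20 log₁₀(0.86251) ≈ -1.28 dB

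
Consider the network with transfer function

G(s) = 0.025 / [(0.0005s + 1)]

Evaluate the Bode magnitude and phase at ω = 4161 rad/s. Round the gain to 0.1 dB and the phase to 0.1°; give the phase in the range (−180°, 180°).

At ω = 4161 rad/s:
pole (1 + j4161·0.0005) = 1 + j2.0805 → |·| ≈ 2.3084, ∠ ≈ 64.33°
|G| = 0.025 · 1 / (2.3084) ≈ 0.01083
Gain = 20 log₁₀(0.01083) ≈ -39.31 dB
∠G = (0°) − (64.33°) = -64.33°

-39.3 dB, -64.3°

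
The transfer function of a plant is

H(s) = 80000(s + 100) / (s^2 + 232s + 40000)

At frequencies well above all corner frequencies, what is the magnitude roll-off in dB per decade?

Each pole contributes −20 dB/decade at high frequency; each zero contributes +20 dB/decade.
Net: 1 zero(s) − 2 pole(s) → -20 dB/decade.

-20 dB/decade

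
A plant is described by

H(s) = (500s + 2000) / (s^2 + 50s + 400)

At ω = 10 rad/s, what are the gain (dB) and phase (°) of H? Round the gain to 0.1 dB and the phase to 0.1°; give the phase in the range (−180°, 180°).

19.3 dB, 9.2°

Substitute s = j10:
Numerator: 500(j10) + 2000 = 2000 + j5000
Denominator: (j10)^2 + 50(j10) + 400 = 300 + j500
|N| = √(2000² + 5000²) ≈ 5385.2, ∠N ≈ 68.20°
|D| = √(300² + 500²) ≈ 583.1, ∠D ≈ 59.04°
|H| = 5385.2 / 583.1 ≈ 9.2355
Gain = 20 log₁₀(9.2355) ≈ 19.31 dB
∠H = 68.20° − 59.04° = 9.16°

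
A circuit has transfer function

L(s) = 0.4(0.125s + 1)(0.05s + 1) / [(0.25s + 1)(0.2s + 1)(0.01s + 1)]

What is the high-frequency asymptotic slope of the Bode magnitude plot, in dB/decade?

-20 dB/decade

Each pole contributes −20 dB/decade at high frequency; each zero contributes +20 dB/decade.
Net: 2 zero(s) − 3 pole(s) → -20 dB/decade.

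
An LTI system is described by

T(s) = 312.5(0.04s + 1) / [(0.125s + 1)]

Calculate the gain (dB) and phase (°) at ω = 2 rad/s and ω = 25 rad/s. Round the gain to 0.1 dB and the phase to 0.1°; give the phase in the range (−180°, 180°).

At ω = 2 rad/s:
zero (1 + j2·0.04) = 1 + j0.08 → |·| ≈ 1.0032, ∠ ≈ 4.57°
pole (1 + j2·0.125) = 1 + j0.25 → |·| ≈ 1.0308, ∠ ≈ 14.04°
|T| = 312.5 · 1.0032 / (1.0308) ≈ 304.13
Gain = 20 log₁₀(304.13) ≈ 49.66 dB
∠T = (4.57°) − (14.04°) = -9.47°

At ω = 25 rad/s:
zero (1 + j25·0.04) = 1 + j1 → |·| ≈ 1.4142, ∠ ≈ 45.00°
pole (1 + j25·0.125) = 1 + j3.125 → |·| ≈ 3.2811, ∠ ≈ 72.26°
|T| = 312.5 · 1.4142 / (3.2811) ≈ 134.69
Gain = 20 log₁₀(134.69) ≈ 42.59 dB
∠T = (45.00°) − (72.26°) = -27.26°

ω = 2: 49.7 dB, -9.5°; ω = 25: 42.6 dB, -27.3°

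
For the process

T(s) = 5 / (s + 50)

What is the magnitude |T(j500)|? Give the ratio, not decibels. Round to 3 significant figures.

0.00995

At s = jω = j500:
pole (s+50): 50 + j500 → |·| = √(50²+500²) = √252500 ≈ 502.49, ∠ = arctan(500/50) ≈ 84.29°
|T| = 5 / 502.49 ≈ 0.0099504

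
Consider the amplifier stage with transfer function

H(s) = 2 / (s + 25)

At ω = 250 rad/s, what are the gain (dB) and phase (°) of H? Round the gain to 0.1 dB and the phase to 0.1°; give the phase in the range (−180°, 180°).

Substitute s = j250:
Numerator: 2 = 2 + j0
Denominator: (j250) + 25 = 25 + j250
|N| = √(2² + 0²) ≈ 2, ∠N ≈ 0.00°
|D| = √(25² + 250²) ≈ 251.25, ∠D ≈ 84.29°
|H| = 2 / 251.25 ≈ 0.0079602
Gain = 20 log₁₀(0.0079602) ≈ -41.98 dB
∠H = 0.00° − 84.29° = -84.29°

-42.0 dB, -84.3°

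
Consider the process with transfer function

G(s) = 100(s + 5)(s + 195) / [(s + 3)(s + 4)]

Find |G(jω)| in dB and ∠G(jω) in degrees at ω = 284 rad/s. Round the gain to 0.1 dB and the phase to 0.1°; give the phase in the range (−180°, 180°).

At s = jω = j284:
zero (s+5): 5 + j284 → |·| = √(5²+284²) = √80681 ≈ 284.04, ∠ = arctan(284/5) ≈ 88.99°
zero (s+195): 195 + j284 → |·| = √(195²+284²) = √118681 ≈ 344.5, ∠ = arctan(284/195) ≈ 55.53°
pole (s+3): 3 + j284 → |·| = √(3²+284²) = √80665 ≈ 284.02, ∠ = arctan(284/3) ≈ 89.39°
pole (s+4): 4 + j284 → |·| = √(4²+284²) = √80672 ≈ 284.03, ∠ = arctan(284/4) ≈ 89.19°
|G| = 100 · 97852 / 80670 ≈ 121.3
Gain = 20 log₁₀(121.3) ≈ 41.68 dB
∠G = 144.52° − 178.58° = -34.06°

41.7 dB, -34.1°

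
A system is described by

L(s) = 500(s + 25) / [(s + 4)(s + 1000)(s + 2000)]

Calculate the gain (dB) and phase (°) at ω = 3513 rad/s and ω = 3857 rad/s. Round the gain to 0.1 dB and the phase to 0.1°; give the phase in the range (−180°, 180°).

ω = 3513: -89.4 dB, -134.8°; ω = 3857: -90.8 dB, -138.4°

At s = jω = j3513:
zero (s+25): 25 + j3513 → |·| = √(25²+3513²) = √12341794 ≈ 3513.1, ∠ = arctan(3513/25) ≈ 89.59°
pole (s+4): 4 + j3513 → |·| = √(4²+3513²) = √12341185 ≈ 3513, ∠ = arctan(3513/4) ≈ 89.93°
pole (s+1000): 1000 + j3513 → |·| = √(1000²+3513²) = √13341169 ≈ 3652.6, ∠ = arctan(3513/1000) ≈ 74.11°
pole (s+2000): 2000 + j3513 → |·| = √(2000²+3513²) = √16341169 ≈ 4042.4, ∠ = arctan(3513/2000) ≈ 60.35°
|L| = 500 · 3513.1 / 5.187e+10 ≈ 3.3864e-05
Gain = 20 log₁₀(3.3864e-05) ≈ -89.41 dB
∠L = 89.59° − 224.39° = -134.80°

At s = jω = j3857:
zero (s+25): 25 + j3857 → |·| = √(25²+3857²) = √14877074 ≈ 3857.1, ∠ = arctan(3857/25) ≈ 89.63°
pole (s+4): 4 + j3857 → |·| = √(4²+3857²) = √14876465 ≈ 3857, ∠ = arctan(3857/4) ≈ 89.94°
pole (s+1000): 1000 + j3857 → |·| = √(1000²+3857²) = √15876449 ≈ 3984.5, ∠ = arctan(3857/1000) ≈ 75.47°
pole (s+2000): 2000 + j3857 → |·| = √(2000²+3857²) = √18876449 ≈ 4344.7, ∠ = arctan(3857/2000) ≈ 62.59°
|L| = 500 · 3857.1 / 6.677e+10 ≈ 2.8883e-05
Gain = 20 log₁₀(2.8883e-05) ≈ -90.79 dB
∠L = 89.63° − 228.00° = -138.37°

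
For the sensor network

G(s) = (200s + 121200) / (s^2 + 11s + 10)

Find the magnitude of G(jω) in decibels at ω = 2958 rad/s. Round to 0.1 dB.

Substitute s = j2958:
Numerator: 200(j2958) + 121200 = 121200 + j591600
Denominator: (j2958)^2 + 11(j2958) + 10 = -8749754 + j32538
|N| = √(121200² + 591600²) ≈ 6.0389e+05, ∠N ≈ 78.42°
|D| = √(8749754² + 32538²) ≈ 8.7498e+06, ∠D ≈ 179.79°
|G| = 6.0389e+05 / 8.7498e+06 ≈ 0.069018
Gain = 20 log₁₀(0.069018) ≈ -23.22 dB

-23.2 dB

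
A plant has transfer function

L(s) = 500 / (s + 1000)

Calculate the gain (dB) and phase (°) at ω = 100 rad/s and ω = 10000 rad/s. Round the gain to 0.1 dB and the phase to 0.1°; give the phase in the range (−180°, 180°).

Substitute s = j100:
Numerator: 500 = 500 + j0
Denominator: (j100) + 1000 = 1000 + j100
|N| = √(500² + 0²) ≈ 500, ∠N ≈ 0.00°
|D| = √(1000² + 100²) ≈ 1005, ∠D ≈ 5.71°
|L| = 500 / 1005 ≈ 0.49751
Gain = 20 log₁₀(0.49751) ≈ -6.06 dB
∠L = 0.00° − 5.71° = -5.71°

Substitute s = j10000:
Numerator: 500 = 500 + j0
Denominator: (j10000) + 1000 = 1000 + j10000
|N| = √(500² + 0²) ≈ 500, ∠N ≈ 0.00°
|D| = √(1000² + 10000²) ≈ 10050, ∠D ≈ 84.29°
|L| = 500 / 10050 ≈ 0.049751
Gain = 20 log₁₀(0.049751) ≈ -26.06 dB
∠L = 0.00° − 84.29° = -84.29°

ω = 100: -6.1 dB, -5.7°; ω = 10000: -26.1 dB, -84.3°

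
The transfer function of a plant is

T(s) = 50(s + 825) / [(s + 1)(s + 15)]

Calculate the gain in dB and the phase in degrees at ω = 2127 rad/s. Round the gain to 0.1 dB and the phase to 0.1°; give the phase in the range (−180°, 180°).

-32.0 dB, -110.8°

At s = jω = j2127:
zero (s+825): 825 + j2127 → |·| = √(825²+2127²) = √5204754 ≈ 2281.4, ∠ = arctan(2127/825) ≈ 68.80°
pole (s+1): 1 + j2127 → |·| = √(1²+2127²) = √4524130 ≈ 2127, ∠ = arctan(2127/1) ≈ 89.97°
pole (s+15): 15 + j2127 → |·| = √(15²+2127²) = √4524354 ≈ 2127.1, ∠ = arctan(2127/15) ≈ 89.60°
|T| = 50 · 2281.4 / 4.5243e+06 ≈ 0.025213
Gain = 20 log₁₀(0.025213) ≈ -31.97 dB
∠T = 68.80° − 179.57° = -110.77°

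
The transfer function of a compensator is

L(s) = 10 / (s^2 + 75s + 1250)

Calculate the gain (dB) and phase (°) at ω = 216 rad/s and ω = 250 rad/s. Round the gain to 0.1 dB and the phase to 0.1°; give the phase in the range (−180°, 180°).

Substitute s = j216:
Numerator: 10 = 10 + j0
Denominator: (j216)^2 + 75(j216) + 1250 = -45406 + j16200
|N| = √(10² + 0²) ≈ 10, ∠N ≈ 0.00°
|D| = √(45406² + 16200²) ≈ 48209, ∠D ≈ 160.36°
|L| = 10 / 48209 ≈ 0.00020743
Gain = 20 log₁₀(0.00020743) ≈ -73.66 dB
∠L = 0.00° − 160.36° = -160.36°

Substitute s = j250:
Numerator: 10 = 10 + j0
Denominator: (j250)^2 + 75(j250) + 1250 = -61250 + j18750
|N| = √(10² + 0²) ≈ 10, ∠N ≈ 0.00°
|D| = √(61250² + 18750²) ≈ 64056, ∠D ≈ 162.98°
|L| = 10 / 64056 ≈ 0.00015611
Gain = 20 log₁₀(0.00015611) ≈ -76.13 dB
∠L = 0.00° − 162.98° = -162.98°

ω = 216: -73.7 dB, -160.4°; ω = 250: -76.1 dB, -163.0°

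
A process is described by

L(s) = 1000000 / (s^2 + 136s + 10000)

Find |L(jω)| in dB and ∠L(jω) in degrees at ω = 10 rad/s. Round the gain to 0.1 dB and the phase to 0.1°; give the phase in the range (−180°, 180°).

At s = jω = j10:
quadratic: (j10)² + 136·j10 + 10000 = 9900 + j1360 → |·| ≈ 9993, ∠ ≈ 7.82°
|L| = 1000000 / 9993 ≈ 100.07
Gain = 20 log₁₀(100.07) ≈ 40.01 dB
∠L = 0.00° − 7.82° = -7.82°

40.0 dB, -7.8°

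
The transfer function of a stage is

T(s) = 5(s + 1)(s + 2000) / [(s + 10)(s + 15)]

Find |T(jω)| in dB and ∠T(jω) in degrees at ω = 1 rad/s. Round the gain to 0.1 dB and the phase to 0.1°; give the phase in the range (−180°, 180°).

39.4 dB, 35.5°

At s = jω = j1:
zero (s+1): 1 + j1 → |·| = √(1²+1²) = √2 ≈ 1.4142, ∠ = arctan(1/1) ≈ 45.00°
zero (s+2000): 2000 + j1 → |·| = √(2000²+1²) = √4000001 ≈ 2000, ∠ = arctan(1/2000) ≈ 0.03°
pole (s+10): 10 + j1 → |·| = √(10²+1²) = √101 ≈ 10.05, ∠ = arctan(1/10) ≈ 5.71°
pole (s+15): 15 + j1 → |·| = √(15²+1²) = √226 ≈ 15.033, ∠ = arctan(1/15) ≈ 3.81°
|T| = 5 · 2828.4 / 151.08 ≈ 93.606
Gain = 20 log₁₀(93.606) ≈ 39.43 dB
∠T = 45.03° − 9.52° = 35.51°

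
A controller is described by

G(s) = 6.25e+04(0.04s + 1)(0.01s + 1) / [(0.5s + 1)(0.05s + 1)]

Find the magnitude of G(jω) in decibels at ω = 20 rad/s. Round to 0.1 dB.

75.2 dB

At ω = 20 rad/s:
zero (1 + j20·0.04) = 1 + j0.8 → |·| ≈ 1.2806, ∠ ≈ 38.66°
zero (1 + j20·0.01) = 1 + j0.2 → |·| ≈ 1.0198, ∠ ≈ 11.31°
pole (1 + j20·0.5) = 1 + j10 → |·| ≈ 10.05, ∠ ≈ 84.29°
pole (1 + j20·0.05) = 1 + j1 → |·| ≈ 1.4142, ∠ ≈ 45.00°
|G| = 6.25e+04 · 1.2806 · 1.0198 / (10.05 · 1.4142) ≈ 5742.9
Gain = 20 log₁₀(5742.9) ≈ 75.18 dB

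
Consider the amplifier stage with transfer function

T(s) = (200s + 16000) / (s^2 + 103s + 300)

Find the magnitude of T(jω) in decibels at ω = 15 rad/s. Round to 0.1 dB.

20.4 dB

Substitute s = j15:
Numerator: 200(j15) + 16000 = 16000 + j3000
Denominator: (j15)^2 + 103(j15) + 300 = 75 + j1545
|N| = √(16000² + 3000²) ≈ 16279, ∠N ≈ 10.62°
|D| = √(75² + 1545²) ≈ 1546.8, ∠D ≈ 87.22°
|T| = 16279 / 1546.8 ≈ 10.524
Gain = 20 log₁₀(10.524) ≈ 20.44 dB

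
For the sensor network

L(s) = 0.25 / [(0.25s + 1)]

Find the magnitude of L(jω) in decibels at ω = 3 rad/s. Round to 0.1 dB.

At ω = 3 rad/s:
pole (1 + j3·0.25) = 1 + j0.75 → |·| ≈ 1.25, ∠ ≈ 36.87°
|L| = 0.25 · 1 / (1.25) ≈ 0.2
Gain = 20 log₁₀(0.2) ≈ -13.98 dB

-14.0 dB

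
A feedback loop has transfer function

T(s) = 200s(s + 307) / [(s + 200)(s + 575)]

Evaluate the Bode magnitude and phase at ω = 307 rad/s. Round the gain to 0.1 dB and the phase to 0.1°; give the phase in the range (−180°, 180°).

41.0 dB, 50.0°

At s = jω = j307:
zero (s+307): 307 + j307 → |·| = √(307²+307²) = √188498 ≈ 434.16, ∠ = arctan(307/307) ≈ 45.00°
zero at origin: s = j307 → |·| = 307, ∠ = 90.00°
pole (s+200): 200 + j307 → |·| = √(200²+307²) = √134249 ≈ 366.4, ∠ = arctan(307/200) ≈ 56.92°
pole (s+575): 575 + j307 → |·| = √(575²+307²) = √424874 ≈ 651.82, ∠ = arctan(307/575) ≈ 28.10°
|T| = 200 · 1.3329e+05 / 2.3883e+05 ≈ 111.62
Gain = 20 log₁₀(111.62) ≈ 40.95 dB
∠T = 135.00° − 85.02° = 49.98°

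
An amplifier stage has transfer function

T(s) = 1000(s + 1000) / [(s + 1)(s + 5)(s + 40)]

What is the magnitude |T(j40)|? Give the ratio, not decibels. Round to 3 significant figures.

11.0

At s = jω = j40:
zero (s+1000): 1000 + j40 → |·| = √(1000²+40²) = √1001600 ≈ 1000.8, ∠ = arctan(40/1000) ≈ 2.29°
pole (s+1): 1 + j40 → |·| = √(1²+40²) = √1601 ≈ 40.012, ∠ = arctan(40/1) ≈ 88.57°
pole (s+5): 5 + j40 → |·| = √(5²+40²) = √1625 ≈ 40.311, ∠ = arctan(40/5) ≈ 82.87°
pole (s+40): 40 + j40 → |·| = √(40²+40²) = √3200 ≈ 56.569, ∠ = arctan(40/40) ≈ 45.00°
|T| = 1000 · 1000.8 / 91241 ≈ 10.969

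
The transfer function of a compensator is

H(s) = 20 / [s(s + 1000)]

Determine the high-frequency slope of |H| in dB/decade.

-40 dB/decade

Each pole contributes −20 dB/decade at high frequency; each zero contributes +20 dB/decade.
Net: 0 zero(s) − 2 pole(s) → -40 dB/decade.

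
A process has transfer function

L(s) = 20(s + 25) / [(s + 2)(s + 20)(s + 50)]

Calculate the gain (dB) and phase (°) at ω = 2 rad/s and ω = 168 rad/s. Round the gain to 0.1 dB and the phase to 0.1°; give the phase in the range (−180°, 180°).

ω = 2: -15.1 dB, -48.4°; ω = 168: -63.3 dB, -164.4°

At s = jω = j2:
zero (s+25): 25 + j2 → |·| = √(25²+2²) = √629 ≈ 25.08, ∠ = arctan(2/25) ≈ 4.57°
pole (s+2): 2 + j2 → |·| = √(2²+2²) = √8 ≈ 2.8284, ∠ = arctan(2/2) ≈ 45.00°
pole (s+20): 20 + j2 → |·| = √(20²+2²) = √404 ≈ 20.1, ∠ = arctan(2/20) ≈ 5.71°
pole (s+50): 50 + j2 → |·| = √(50²+2²) = √2504 ≈ 50.04, ∠ = arctan(2/50) ≈ 2.29°
|L| = 20 · 25.08 / 2844.8 ≈ 0.17632
Gain = 20 log₁₀(0.17632) ≈ -15.07 dB
∠L = 4.57° − 53.00° = -48.43°

At s = jω = j168:
zero (s+25): 25 + j168 → |·| = √(25²+168²) = √28849 ≈ 169.85, ∠ = arctan(168/25) ≈ 81.54°
pole (s+2): 2 + j168 → |·| = √(2²+168²) = √28228 ≈ 168.01, ∠ = arctan(168/2) ≈ 89.32°
pole (s+20): 20 + j168 → |·| = √(20²+168²) = √28624 ≈ 169.19, ∠ = arctan(168/20) ≈ 83.21°
pole (s+50): 50 + j168 → |·| = √(50²+168²) = √30724 ≈ 175.28, ∠ = arctan(168/50) ≈ 73.43°
|L| = 20 · 169.85 / 4.9824e+06 ≈ 0.0006818
Gain = 20 log₁₀(0.0006818) ≈ -63.33 dB
∠L = 81.54° − 245.96° = -164.42°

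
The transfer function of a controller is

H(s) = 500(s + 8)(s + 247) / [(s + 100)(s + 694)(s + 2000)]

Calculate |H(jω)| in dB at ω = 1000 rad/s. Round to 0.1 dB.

-14.5 dB

At s = jω = j1000:
zero (s+8): 8 + j1000 → |·| = √(8²+1000²) = √1000064 ≈ 1000, ∠ = arctan(1000/8) ≈ 89.54°
zero (s+247): 247 + j1000 → |·| = √(247²+1000²) = √1061009 ≈ 1030.1, ∠ = arctan(1000/247) ≈ 76.13°
pole (s+100): 100 + j1000 → |·| = √(100²+1000²) = √1010000 ≈ 1005, ∠ = arctan(1000/100) ≈ 84.29°
pole (s+694): 694 + j1000 → |·| = √(694²+1000²) = √1481636 ≈ 1217.2, ∠ = arctan(1000/694) ≈ 55.24°
pole (s+2000): 2000 + j1000 → |·| = √(2000²+1000²) = √5000000 ≈ 2236.1, ∠ = arctan(1000/2000) ≈ 26.57°
|H| = 500 · 1.0301e+06 / 2.7354e+09 ≈ 0.18829
Gain = 20 log₁₀(0.18829) ≈ -14.50 dB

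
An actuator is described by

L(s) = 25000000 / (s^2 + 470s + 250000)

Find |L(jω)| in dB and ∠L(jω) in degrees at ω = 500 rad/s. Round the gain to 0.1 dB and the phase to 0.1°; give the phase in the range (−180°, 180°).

At s = jω = j500:
quadratic: (j500)² + 470·j500 + 250000 = 0 + j235000 → |·| ≈ 2.35e+05, ∠ ≈ 90.00°
|L| = 25000000 / 2.35e+05 ≈ 106.38
Gain = 20 log₁₀(106.38) ≈ 40.54 dB
∠L = 0.00° − 90.00° = -90.00°

40.5 dB, -90.0°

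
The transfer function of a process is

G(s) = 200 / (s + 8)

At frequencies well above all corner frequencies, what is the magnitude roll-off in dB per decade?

-20 dB/decade

Each pole contributes −20 dB/decade at high frequency; each zero contributes +20 dB/decade.
Net: 0 zero(s) − 1 pole(s) → -20 dB/decade.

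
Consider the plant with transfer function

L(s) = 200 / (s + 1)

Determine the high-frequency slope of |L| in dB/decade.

Each pole contributes −20 dB/decade at high frequency; each zero contributes +20 dB/decade.
Net: 0 zero(s) − 1 pole(s) → -20 dB/decade.

-20 dB/decade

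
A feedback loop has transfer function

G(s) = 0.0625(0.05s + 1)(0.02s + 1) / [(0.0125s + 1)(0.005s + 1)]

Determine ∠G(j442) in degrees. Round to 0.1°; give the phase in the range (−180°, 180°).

At ω = 442 rad/s:
zero (1 + j442·0.05) = 1 + j22.1 → |·| ≈ 22.123, ∠ ≈ 87.41°
zero (1 + j442·0.02) = 1 + j8.84 → |·| ≈ 8.8964, ∠ ≈ 83.55°
pole (1 + j442·0.0125) = 1 + j5.525 → |·| ≈ 5.6148, ∠ ≈ 79.74°
pole (1 + j442·0.005) = 1 + j2.21 → |·| ≈ 2.4257, ∠ ≈ 65.65°
∠G = (87.41° + 83.55°) − (79.74° + 65.65°) = 25.57°

25.6°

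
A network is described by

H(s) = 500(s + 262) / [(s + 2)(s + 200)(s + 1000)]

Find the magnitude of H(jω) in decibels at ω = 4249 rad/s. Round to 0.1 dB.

At s = jω = j4249:
zero (s+262): 262 + j4249 → |·| = √(262²+4249²) = √18122645 ≈ 4257.1, ∠ = arctan(4249/262) ≈ 86.47°
pole (s+2): 2 + j4249 → |·| = √(2²+4249²) = √18054005 ≈ 4249, ∠ = arctan(4249/2) ≈ 89.97°
pole (s+200): 200 + j4249 → |·| = √(200²+4249²) = √18094001 ≈ 4253.7, ∠ = arctan(4249/200) ≈ 87.31°
pole (s+1000): 1000 + j4249 → |·| = √(1000²+4249²) = √19054001 ≈ 4365.1, ∠ = arctan(4249/1000) ≈ 76.76°
|H| = 500 · 4257.1 / 7.8895e+10 ≈ 2.698e-05
Gain = 20 log₁₀(2.698e-05) ≈ -91.38 dB

-91.4 dB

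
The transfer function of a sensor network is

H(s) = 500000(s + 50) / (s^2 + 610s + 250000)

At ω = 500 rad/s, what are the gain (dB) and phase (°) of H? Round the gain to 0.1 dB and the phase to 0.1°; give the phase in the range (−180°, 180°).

At s = jω = j500:
zero (s+50): 50 + j500 → |·| = √(50²+500²) = √252500 ≈ 502.49, ∠ = arctan(500/50) ≈ 84.29°
quadratic: (j500)² + 610·j500 + 250000 = 0 + j305000 → |·| ≈ 3.05e+05, ∠ ≈ 90.00°
|H| = 500000 · 502.49 / 3.05e+05 ≈ 823.75
Gain = 20 log₁₀(823.75) ≈ 58.32 dB
∠H = 84.29° − 90.00° = -5.71°

58.3 dB, -5.7°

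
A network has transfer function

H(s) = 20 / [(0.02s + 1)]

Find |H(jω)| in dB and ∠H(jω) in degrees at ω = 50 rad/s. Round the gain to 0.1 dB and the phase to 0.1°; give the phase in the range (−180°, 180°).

At ω = 50 rad/s:
pole (1 + j50·0.02) = 1 + j1 → |·| ≈ 1.4142, ∠ ≈ 45.00°
|H| = 20 · 1 / (1.4142) ≈ 14.142
Gain = 20 log₁₀(14.142) ≈ 23.01 dB
∠H = (0°) − (45.00°) = -45.00°

23.0 dB, -45.0°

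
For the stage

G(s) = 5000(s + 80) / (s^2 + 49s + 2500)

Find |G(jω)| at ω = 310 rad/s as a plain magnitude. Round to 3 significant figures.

16.9

At s = jω = j310:
zero (s+80): 80 + j310 → |·| = √(80²+310²) = √102500 ≈ 320.16, ∠ = arctan(310/80) ≈ 75.53°
quadratic: (j310)² + 49·j310 + 2500 = -93600 + j15190 → |·| ≈ 94825, ∠ ≈ 170.78°
|G| = 5000 · 320.16 / 94825 ≈ 16.882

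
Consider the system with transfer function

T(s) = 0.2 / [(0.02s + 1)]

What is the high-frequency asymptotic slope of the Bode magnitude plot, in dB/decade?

-20 dB/decade

Each pole contributes −20 dB/decade at high frequency; each zero contributes +20 dB/decade.
Net: 0 zero(s) − 1 pole(s) → -20 dB/decade.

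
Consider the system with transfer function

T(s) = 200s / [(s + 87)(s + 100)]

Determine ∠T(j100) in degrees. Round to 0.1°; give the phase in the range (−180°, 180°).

At s = jω = j100:
zero at origin: s = j100 → |·| = 100, ∠ = 90.00°
pole (s+87): 87 + j100 → |·| = √(87²+100²) = √17569 ≈ 132.55, ∠ = arctan(100/87) ≈ 48.98°
pole (s+100): 100 + j100 → |·| = √(100²+100²) = √20000 ≈ 141.42, ∠ = arctan(100/100) ≈ 45.00°
∠T = 90.00° − 93.98° = -3.98°

-4.0°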